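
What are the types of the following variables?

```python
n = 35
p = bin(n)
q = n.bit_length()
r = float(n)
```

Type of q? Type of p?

int.bit_length() returns int; bin() returns str

int, str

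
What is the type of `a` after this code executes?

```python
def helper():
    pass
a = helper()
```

A function with no return statement returns None

NoneType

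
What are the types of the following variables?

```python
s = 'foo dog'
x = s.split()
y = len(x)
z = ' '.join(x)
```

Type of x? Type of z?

str.split() returns list; str.join() returns str

list, str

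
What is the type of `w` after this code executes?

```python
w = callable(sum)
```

callable() returns bool

bool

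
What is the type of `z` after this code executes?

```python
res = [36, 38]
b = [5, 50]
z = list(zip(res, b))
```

list(zip(...)) returns a list of tuples

list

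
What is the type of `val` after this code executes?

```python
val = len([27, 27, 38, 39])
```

len() always returns int

int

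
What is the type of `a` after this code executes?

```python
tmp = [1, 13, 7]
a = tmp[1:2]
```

Slicing a list always returns a list

list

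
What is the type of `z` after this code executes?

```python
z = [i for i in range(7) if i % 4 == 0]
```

A list comprehension [...] produces a list

list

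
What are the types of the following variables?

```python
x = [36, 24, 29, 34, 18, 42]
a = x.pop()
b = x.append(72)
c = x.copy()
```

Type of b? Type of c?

list.append() returns None; list.copy() returns list

NoneType, list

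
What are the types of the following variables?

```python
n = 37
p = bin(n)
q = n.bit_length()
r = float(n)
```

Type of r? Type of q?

float() returns float; int.bit_length() returns int

float, int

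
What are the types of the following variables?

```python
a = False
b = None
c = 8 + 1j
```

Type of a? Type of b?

a is bool; b is NoneType

bool, NoneType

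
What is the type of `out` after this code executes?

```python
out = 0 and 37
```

'and' returns the first falsy value (0, which is int)

int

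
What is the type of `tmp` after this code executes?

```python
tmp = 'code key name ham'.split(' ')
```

str.split() returns list

list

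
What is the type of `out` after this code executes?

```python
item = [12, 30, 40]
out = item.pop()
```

list.pop() returns the popped element (int here)

int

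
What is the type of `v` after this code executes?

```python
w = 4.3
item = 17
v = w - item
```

float - int returns float (4.3 - 17 = -12.7)

float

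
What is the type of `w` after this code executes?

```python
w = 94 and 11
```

'and' returns the last value when all truthy (11, which is int)

int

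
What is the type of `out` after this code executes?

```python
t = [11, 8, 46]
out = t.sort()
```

list.sort() returns None (sorts in place)

NoneType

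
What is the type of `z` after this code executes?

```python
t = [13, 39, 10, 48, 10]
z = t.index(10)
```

list.index() returns int

int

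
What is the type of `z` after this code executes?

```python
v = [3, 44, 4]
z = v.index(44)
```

list.index() returns int

int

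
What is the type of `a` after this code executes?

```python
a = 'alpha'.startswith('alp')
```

str.startswith() returns bool

bool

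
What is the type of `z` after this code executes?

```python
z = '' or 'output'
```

'or' returns first truthy value ('output', which is str)

str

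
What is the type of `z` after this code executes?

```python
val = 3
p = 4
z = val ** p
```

int ** positive int returns int (3 ** 4 = 81)

int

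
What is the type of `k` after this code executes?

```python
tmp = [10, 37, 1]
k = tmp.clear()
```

list.clear() returns None

NoneType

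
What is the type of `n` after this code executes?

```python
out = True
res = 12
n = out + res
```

bool + int returns int (True is 1, so 1 + 12 = 13)

int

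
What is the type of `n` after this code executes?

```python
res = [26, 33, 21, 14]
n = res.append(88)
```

list.append() returns None (mutates in place)

NoneType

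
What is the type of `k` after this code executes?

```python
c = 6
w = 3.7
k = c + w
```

int + float returns float (6 + 3.7 = 9.7)

float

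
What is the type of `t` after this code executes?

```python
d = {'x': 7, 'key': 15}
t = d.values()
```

.values() returns a dict_values view object

dict_values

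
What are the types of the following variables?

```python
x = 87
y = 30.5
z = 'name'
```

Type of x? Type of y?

x is int; y is float

int, float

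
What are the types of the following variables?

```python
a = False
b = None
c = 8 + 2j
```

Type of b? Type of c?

b is NoneType; c is complex

NoneType, complex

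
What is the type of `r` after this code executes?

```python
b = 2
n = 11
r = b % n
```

int % int returns int (2 % 11 = 2)

int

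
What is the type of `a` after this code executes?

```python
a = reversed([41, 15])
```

reversed() on a list returns a list_reverseiterator

list_reverseiterator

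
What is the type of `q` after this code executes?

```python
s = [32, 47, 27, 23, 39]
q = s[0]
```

Indexing a list of ints returns int (s[0] = 32)

int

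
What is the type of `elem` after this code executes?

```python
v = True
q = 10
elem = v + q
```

bool + int returns int (True is 1, so 1 + 10 = 11)

int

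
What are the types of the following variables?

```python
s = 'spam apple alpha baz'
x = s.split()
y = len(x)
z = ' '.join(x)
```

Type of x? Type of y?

str.split() returns list; len() returns int

list, int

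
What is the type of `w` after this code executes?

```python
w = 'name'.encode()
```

str.encode() returns bytes

bytes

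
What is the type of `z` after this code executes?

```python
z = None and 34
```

'and' returns first falsy value (None)

NoneType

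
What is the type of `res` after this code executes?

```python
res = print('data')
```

print() returns None

NoneType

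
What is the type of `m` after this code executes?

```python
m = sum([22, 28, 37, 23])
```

sum() of ints returns int

int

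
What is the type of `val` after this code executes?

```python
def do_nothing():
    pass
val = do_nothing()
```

A function with no return statement returns None

NoneType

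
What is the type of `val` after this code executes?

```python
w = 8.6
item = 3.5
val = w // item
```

float // float returns float (floor division preserves float type)

float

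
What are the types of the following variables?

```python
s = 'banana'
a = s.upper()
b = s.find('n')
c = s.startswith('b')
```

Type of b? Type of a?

str.find() returns int; str.upper() returns str

int, str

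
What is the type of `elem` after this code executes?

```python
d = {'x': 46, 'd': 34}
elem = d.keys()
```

.keys() returns a dict_keys view object

dict_keys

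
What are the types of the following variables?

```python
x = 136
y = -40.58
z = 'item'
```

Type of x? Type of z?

x is int; z is str

int, str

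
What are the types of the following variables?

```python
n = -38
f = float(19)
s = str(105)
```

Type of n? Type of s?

n is int; s is str

int, str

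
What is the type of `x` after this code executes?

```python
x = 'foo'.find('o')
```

str.find() returns int (index, or -1)

int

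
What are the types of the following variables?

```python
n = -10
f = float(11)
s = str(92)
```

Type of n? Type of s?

n is int; s is str

int, str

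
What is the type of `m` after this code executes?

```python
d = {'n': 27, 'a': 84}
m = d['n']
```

Accessing dict[str, int] with key 'n' returns int value 27

int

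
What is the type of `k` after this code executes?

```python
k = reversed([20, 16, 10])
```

reversed() on a list returns a list_reverseiterator

list_reverseiterator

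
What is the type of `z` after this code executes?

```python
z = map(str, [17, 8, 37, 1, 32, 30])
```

map() returns a map iterator object

map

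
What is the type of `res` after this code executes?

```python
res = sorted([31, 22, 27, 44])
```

sorted() always returns list

list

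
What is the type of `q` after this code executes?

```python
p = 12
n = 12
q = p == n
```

Equality comparison returns bool

bool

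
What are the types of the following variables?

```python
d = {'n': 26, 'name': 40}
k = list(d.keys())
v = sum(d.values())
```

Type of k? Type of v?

list(...) returns list; sum of int values returns int

list, int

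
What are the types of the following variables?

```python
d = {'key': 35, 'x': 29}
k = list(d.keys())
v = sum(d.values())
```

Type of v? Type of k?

sum of int values returns int; list(...) returns list

int, list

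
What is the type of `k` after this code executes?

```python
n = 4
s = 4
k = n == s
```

Equality comparison returns bool

bool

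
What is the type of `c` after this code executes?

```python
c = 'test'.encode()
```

str.encode() returns bytes

bytes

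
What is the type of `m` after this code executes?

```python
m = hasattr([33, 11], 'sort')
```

hasattr() returns bool

bool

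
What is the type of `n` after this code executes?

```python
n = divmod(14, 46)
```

divmod() returns a tuple (quotient, remainder)

tuple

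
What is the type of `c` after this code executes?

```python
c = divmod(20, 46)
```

divmod() returns a tuple (quotient, remainder)

tuple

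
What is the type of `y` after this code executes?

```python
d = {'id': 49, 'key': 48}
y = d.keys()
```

.keys() returns a dict_keys view object

dict_keys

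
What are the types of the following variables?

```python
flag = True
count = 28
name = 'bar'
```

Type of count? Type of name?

count is int; name is str

int, str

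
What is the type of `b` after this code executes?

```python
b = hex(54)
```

hex() returns str representation

str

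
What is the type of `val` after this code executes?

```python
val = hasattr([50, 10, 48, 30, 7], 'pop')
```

hasattr() returns bool

bool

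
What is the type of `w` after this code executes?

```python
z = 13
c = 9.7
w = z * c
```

int * float returns float (13 * 9.7 = 126.1)

float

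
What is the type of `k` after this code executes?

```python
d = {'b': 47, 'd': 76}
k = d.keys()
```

.keys() returns a dict_keys view object

dict_keys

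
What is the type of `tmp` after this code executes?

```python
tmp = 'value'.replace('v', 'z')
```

str.replace() returns str

str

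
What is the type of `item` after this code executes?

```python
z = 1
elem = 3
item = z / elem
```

int / int always returns float in Python 3 (1 / 3 = 0.333333)

float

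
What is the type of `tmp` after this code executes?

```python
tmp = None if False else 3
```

Ternary: condition is False, else branch (3) taken → int

int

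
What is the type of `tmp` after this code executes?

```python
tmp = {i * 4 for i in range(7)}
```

A set comprehension {expr for x in iterable} produces a set

set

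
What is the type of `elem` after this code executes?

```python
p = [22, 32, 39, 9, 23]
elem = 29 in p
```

'in' operator returns bool

bool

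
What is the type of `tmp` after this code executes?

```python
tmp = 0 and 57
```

'and' returns the first falsy value (0, which is int)

int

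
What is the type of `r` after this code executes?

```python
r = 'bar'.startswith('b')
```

str.startswith() returns bool

bool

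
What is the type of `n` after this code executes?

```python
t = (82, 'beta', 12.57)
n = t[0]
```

Index 0 of tuple is 82 which is int

int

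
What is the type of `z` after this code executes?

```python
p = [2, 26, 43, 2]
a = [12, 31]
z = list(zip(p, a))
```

list(zip(...)) returns a list of tuples

list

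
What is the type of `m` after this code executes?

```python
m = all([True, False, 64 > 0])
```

all() returns bool

bool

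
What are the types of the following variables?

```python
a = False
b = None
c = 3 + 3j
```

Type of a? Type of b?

a is bool; b is NoneType

bool, NoneType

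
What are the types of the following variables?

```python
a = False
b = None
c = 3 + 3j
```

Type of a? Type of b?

a is bool; b is NoneType

bool, NoneType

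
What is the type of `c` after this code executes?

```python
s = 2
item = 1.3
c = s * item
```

int * float returns float (2 * 1.3 = 2.6)

float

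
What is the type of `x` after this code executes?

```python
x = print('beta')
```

print() returns None

NoneType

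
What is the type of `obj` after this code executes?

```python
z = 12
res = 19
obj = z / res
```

int / int always returns float in Python 3 (12 / 19 = 0.631579)

float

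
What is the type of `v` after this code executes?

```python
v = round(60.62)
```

round() with no ndigits arg returns int

int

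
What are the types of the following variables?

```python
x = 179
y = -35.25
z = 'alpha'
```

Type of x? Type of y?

x is int; y is float

int, float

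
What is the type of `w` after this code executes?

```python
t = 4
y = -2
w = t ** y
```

int ** negative int returns float

float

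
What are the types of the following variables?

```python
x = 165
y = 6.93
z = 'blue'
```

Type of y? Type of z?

y is float; z is str

float, str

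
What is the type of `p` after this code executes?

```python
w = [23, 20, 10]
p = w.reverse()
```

list.reverse() returns None

NoneType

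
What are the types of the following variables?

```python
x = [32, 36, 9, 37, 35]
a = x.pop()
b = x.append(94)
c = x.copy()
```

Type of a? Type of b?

list.pop() returns the element (int); list.append() returns None

int, NoneType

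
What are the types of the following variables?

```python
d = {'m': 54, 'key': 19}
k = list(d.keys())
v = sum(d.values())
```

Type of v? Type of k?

sum of int values returns int; list(...) returns list

int, list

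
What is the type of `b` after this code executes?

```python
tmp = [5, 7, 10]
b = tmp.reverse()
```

list.reverse() returns None

NoneType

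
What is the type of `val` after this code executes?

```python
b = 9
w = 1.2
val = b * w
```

int * float returns float (9 * 1.2 = 10.8)

float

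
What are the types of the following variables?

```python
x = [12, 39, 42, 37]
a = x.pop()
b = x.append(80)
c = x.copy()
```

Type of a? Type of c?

list.pop() returns the element (int); list.copy() returns list

int, list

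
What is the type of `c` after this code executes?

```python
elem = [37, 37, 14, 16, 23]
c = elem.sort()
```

list.sort() returns None (sorts in place)

NoneType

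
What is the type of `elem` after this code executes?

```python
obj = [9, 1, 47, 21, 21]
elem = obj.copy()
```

list.copy() returns list

list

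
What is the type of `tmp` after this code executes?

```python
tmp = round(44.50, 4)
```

round() with ndigits arg returns float

float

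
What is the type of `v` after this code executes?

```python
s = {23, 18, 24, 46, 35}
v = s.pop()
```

Popping from a set of ints returns int

int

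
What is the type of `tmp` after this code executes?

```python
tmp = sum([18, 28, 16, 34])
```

sum() of ints returns int

int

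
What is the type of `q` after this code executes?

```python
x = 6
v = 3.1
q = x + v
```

int + float returns float (6 + 3.1 = 9.1)

float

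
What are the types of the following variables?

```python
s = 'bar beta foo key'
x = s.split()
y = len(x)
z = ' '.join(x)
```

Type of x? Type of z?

str.split() returns list; str.join() returns str

list, str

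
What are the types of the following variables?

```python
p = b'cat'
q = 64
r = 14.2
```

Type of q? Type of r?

q is int; r is float

int, float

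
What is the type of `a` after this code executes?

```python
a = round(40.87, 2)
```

round() with ndigits arg returns float

float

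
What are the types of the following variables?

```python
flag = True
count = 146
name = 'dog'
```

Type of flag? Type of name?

flag is bool; name is str

bool, str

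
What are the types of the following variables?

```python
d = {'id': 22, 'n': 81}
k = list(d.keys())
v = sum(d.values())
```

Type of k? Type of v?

list(...) returns list; sum of int values returns int

list, int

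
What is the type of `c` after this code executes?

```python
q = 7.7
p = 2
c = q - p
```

float - int returns float (7.7 - 2 = 5.7)

float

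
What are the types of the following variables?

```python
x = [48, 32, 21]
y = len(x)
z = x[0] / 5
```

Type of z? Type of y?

int / int returns float; len() returns int

float, int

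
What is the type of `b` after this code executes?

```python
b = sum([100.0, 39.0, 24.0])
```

sum() of floats returns float

float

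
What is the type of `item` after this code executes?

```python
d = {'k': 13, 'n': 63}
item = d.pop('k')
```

dict.pop() returns the value (int)

int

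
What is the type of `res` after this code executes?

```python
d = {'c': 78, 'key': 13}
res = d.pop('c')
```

dict.pop() returns the value (int)

int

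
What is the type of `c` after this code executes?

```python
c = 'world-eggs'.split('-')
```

str.split() returns list

list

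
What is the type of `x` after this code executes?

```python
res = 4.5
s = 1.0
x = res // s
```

float // float returns float (floor division preserves float type)

float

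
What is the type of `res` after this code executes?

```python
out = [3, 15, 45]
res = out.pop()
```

list.pop() returns the popped element (int here)

int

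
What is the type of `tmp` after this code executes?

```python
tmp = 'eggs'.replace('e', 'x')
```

str.replace() returns str

str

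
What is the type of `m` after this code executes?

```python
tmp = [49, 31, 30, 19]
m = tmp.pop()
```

list.pop() returns the popped element (int here)

int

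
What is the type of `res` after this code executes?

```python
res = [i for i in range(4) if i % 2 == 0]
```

A list comprehension [...] produces a list

list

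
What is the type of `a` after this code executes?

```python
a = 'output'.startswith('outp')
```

str.startswith() returns bool

bool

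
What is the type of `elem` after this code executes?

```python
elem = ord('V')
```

ord() returns int (Unicode code point)

int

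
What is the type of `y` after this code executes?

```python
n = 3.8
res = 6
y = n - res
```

float - int returns float (3.8 - 6 = -2.2)

float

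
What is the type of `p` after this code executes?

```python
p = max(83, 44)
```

max() of ints returns int

int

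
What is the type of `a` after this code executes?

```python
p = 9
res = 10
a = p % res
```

int % int returns int (9 % 10 = 9)

int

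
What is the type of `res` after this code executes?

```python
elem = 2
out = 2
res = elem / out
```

int / int always returns float in Python 3 (2 / 2 = 1)

float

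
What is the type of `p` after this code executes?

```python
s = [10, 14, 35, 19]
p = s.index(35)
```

list.index() returns int

int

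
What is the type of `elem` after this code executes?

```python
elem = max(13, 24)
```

max() of ints returns int

int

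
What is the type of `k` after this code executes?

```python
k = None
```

None has type NoneType

NoneType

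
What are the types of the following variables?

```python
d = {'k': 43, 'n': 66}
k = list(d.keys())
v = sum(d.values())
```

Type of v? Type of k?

sum of int values returns int; list(...) returns list

int, list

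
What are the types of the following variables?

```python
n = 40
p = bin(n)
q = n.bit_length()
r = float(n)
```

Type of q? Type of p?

int.bit_length() returns int; bin() returns str

int, str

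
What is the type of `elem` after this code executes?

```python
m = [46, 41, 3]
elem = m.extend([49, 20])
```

list.extend() returns None

NoneType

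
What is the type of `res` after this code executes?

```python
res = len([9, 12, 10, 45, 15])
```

len() always returns int

int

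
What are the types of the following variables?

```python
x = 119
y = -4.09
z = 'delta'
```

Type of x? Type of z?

x is int; z is str

int, str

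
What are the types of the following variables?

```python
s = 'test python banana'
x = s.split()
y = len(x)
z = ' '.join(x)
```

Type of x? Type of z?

str.split() returns list; str.join() returns str

list, str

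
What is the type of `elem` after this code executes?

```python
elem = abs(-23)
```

abs() of int returns int

int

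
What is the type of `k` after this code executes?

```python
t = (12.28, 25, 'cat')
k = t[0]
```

Index 0 of tuple is 12.28 which is float

float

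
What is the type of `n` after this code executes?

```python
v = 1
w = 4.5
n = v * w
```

int * float returns float (1 * 4.5 = 4.5)

float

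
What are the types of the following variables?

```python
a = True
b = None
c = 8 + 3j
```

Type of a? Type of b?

a is bool; b is NoneType

bool, NoneType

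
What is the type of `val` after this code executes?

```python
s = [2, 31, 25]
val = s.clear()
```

list.clear() returns None

NoneType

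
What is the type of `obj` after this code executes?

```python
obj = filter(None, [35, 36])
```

filter() returns a filter iterator object

filter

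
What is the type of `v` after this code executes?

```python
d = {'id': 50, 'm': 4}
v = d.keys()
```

.keys() returns a dict_keys view object

dict_keys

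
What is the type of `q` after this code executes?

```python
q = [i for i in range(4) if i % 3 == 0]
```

A list comprehension [...] produces a list

list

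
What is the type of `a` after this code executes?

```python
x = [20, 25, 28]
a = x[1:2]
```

Slicing a list always returns a list

list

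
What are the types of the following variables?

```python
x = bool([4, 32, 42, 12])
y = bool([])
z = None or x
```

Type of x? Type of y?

bool() returns bool; bool() returns bool

bool, bool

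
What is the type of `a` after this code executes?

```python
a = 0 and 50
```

'and' returns the first falsy value (0, which is int)

int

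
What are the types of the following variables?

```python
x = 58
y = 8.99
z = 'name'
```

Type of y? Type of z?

y is float; z is str

float, str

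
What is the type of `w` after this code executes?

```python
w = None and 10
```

'and' returns first falsy value (None)

NoneType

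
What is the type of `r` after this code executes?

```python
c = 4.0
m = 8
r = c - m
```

float - int returns float (4.0 - 8 = -4.0)

float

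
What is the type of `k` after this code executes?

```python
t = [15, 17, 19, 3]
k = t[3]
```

Indexing a list of ints returns int (t[3] = 3)

int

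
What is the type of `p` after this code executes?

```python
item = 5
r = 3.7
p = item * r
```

int * float returns float (5 * 3.7 = 18.5)

float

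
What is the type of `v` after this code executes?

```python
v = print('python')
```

print() returns None

NoneType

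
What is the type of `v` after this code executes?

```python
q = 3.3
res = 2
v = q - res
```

float - int returns float (3.3 - 2 = 1.3)

float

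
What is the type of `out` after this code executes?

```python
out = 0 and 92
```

'and' returns the first falsy value (0, which is int)

int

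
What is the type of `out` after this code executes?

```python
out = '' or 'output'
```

'or' returns first truthy value ('output', which is str)

str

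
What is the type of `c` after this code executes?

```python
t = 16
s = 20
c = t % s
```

int % int returns int (16 % 20 = 16)

int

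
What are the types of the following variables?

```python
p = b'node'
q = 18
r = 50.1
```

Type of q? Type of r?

q is int; r is float

int, float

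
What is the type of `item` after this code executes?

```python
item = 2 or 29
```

'or' returns the first truthy value (2, which is int)

int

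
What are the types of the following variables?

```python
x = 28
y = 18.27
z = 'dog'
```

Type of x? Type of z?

x is int; z is str

int, str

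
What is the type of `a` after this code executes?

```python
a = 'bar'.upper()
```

str.upper() returns str

str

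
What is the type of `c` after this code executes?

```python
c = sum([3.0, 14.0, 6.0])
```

sum() of floats returns float

float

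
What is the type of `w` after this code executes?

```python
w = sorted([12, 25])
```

sorted() always returns list

list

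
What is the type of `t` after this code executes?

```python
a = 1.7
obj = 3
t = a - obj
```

float - int returns float (1.7 - 3 = -1.3)

float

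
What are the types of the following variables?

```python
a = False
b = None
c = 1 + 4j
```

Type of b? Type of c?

b is NoneType; c is complex

NoneType, complex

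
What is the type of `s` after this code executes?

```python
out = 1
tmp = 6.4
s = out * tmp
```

int * float returns float (1 * 6.4 = 6.4)

float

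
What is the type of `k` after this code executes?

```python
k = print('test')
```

print() returns None

NoneType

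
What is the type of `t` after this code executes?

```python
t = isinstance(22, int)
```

isinstance() returns bool

bool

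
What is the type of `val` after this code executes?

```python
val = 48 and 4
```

'and' returns the last value when all truthy (4, which is int)

int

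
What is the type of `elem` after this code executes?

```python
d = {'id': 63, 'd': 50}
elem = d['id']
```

Accessing dict[str, int] with key 'id' returns int value 63

int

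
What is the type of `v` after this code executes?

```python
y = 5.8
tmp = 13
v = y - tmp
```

float - int returns float (5.8 - 13 = -7.2)

float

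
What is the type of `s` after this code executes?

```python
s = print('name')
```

print() returns None

NoneType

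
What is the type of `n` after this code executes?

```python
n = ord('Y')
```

ord() returns int (Unicode code point)

int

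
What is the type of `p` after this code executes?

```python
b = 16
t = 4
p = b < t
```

Comparison operators return bool

bool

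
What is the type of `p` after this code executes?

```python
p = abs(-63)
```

abs() of int returns int

int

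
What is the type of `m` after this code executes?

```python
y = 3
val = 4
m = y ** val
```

int ** positive int returns int (3 ** 4 = 81)

int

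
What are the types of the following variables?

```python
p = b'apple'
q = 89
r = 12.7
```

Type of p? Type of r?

p is bytes; r is float

bytes, float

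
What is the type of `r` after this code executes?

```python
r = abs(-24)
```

abs() of int returns int

int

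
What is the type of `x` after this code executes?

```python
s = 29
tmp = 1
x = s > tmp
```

Comparison operators return bool

bool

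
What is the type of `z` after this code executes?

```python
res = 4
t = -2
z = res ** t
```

int ** negative int returns float

float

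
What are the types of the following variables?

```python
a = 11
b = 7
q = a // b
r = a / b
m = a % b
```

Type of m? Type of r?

int % int returns int; int / int returns float

int, float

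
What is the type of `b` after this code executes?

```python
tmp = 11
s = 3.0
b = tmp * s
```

int * float returns float (11 * 3.0 = 33.0)

float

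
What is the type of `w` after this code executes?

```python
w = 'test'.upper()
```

str.upper() returns str

str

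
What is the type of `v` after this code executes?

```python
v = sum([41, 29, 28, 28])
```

sum() of ints returns int

int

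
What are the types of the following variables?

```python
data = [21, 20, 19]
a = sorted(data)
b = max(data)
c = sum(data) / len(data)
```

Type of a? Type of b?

sorted() returns list; max of ints returns int

list, int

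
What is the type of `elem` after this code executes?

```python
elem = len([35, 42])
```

len() always returns int

int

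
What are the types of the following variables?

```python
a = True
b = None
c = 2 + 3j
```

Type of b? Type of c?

b is NoneType; c is complex

NoneType, complex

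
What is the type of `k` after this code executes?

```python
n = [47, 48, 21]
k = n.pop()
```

list.pop() returns the popped element (int here)

int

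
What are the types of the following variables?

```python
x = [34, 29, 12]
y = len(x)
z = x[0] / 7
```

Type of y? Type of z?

len() returns int; int / int returns float

int, float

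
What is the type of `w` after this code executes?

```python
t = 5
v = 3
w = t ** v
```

int ** positive int returns int (5 ** 3 = 125)

int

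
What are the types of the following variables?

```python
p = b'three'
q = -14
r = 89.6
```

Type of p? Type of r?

p is bytes; r is float

bytes, float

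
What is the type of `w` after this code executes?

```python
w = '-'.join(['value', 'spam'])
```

str.join() returns str

str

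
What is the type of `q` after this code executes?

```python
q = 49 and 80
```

'and' returns the last value when all truthy (80, which is int)

int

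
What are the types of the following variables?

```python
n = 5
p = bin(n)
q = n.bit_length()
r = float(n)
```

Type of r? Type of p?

float() returns float; bin() returns str

float, str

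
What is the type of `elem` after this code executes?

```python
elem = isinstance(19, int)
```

isinstance() returns bool

bool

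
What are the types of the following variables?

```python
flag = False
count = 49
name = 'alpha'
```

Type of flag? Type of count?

flag is bool; count is int

bool, int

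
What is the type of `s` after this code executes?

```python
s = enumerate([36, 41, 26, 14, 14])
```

enumerate() returns an enumerate iterator object

enumerate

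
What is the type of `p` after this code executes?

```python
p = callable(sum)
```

callable() returns bool

bool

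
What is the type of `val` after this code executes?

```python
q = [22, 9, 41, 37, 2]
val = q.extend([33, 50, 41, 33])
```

list.extend() returns None

NoneType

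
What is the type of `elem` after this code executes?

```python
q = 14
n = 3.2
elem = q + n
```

int + float returns float (14 + 3.2 = 17.2)

float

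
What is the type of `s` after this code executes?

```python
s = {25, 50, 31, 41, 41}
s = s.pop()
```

Popping from a set of ints returns int

int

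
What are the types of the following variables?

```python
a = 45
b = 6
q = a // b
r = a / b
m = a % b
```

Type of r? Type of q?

int / int returns float; int // int returns int

float, int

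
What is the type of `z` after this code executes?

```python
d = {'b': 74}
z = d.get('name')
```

dict.get() returns None when key 'name' is not found and no default given

NoneType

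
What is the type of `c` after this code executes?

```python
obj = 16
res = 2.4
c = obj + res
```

int + float returns float (16 + 2.4 = 18.4)

float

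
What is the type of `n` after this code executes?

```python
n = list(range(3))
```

list(range(...)) returns list

list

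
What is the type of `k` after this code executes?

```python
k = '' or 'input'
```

'or' returns first truthy value ('input', which is str)

str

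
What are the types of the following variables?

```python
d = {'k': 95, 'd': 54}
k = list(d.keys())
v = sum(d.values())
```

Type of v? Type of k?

sum of int values returns int; list(...) returns list

int, list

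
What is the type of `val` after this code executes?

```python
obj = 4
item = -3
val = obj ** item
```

int ** negative int returns float

float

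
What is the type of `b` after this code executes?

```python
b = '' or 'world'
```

'or' returns first truthy value ('world', which is str)

str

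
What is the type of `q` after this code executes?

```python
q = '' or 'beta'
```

'or' returns first truthy value ('beta', which is str)

str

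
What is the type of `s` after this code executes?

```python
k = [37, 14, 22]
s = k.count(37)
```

list.count() returns int

int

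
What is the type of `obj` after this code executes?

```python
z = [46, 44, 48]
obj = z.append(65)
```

list.append() returns None (mutates in place)

NoneType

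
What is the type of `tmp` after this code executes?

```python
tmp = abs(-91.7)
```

abs() of float returns float

float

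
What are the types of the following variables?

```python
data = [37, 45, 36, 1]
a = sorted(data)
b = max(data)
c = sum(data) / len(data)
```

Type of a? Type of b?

sorted() returns list; max of ints returns int

list, int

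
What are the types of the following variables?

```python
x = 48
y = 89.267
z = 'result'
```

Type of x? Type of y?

x is int; y is float

int, float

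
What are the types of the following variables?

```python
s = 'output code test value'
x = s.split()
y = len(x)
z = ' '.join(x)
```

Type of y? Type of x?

len() returns int; str.split() returns list

int, list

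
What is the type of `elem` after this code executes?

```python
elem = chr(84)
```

chr() returns str (single character)

str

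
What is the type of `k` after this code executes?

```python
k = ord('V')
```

ord() returns int (Unicode code point)

int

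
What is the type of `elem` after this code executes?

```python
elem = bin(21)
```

bin() returns str representation

str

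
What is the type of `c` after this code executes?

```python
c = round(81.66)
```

round() with no ndigits arg returns int

int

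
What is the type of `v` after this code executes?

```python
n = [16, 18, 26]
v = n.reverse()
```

list.reverse() returns None

NoneType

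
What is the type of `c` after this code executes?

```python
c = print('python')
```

print() returns None

NoneType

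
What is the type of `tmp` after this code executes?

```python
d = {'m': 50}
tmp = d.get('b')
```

dict.get() returns None when key 'b' is not found and no default given

NoneType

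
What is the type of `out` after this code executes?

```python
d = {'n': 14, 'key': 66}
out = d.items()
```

dict.items() returns a dict_items view

dict_items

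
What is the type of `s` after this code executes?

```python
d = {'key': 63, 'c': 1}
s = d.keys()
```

.keys() returns a dict_keys view object

dict_keys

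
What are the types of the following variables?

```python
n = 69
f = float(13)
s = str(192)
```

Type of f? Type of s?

f is float; s is str

float, str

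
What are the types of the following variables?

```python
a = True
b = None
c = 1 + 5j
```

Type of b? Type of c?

b is NoneType; c is complex

NoneType, complex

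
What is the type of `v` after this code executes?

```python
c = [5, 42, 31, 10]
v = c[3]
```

Indexing a list of ints returns int (c[3] = 10)

int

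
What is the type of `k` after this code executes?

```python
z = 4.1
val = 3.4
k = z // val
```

float // float returns float (floor division preserves float type)

float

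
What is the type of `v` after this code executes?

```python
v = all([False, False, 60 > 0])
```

all() returns bool

bool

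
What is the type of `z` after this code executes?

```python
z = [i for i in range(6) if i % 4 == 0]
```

A list comprehension [...] produces a list

list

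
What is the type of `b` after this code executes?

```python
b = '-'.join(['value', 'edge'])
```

str.join() returns str

str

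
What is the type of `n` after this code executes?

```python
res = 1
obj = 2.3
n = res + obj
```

int + float returns float (1 + 2.3 = 3.3)

float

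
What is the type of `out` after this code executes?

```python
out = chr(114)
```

chr() returns str (single character)

str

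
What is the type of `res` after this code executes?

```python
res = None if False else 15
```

Ternary: condition is False, else branch (15) taken → int

int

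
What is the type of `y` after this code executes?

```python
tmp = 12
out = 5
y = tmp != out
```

Comparison operators return bool

bool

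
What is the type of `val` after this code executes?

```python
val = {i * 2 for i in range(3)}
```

A set comprehension {expr for x in iterable} produces a set

set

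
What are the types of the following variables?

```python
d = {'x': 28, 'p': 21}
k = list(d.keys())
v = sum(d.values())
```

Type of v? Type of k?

sum of int values returns int; list(...) returns list

int, list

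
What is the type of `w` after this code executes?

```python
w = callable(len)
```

callable() returns bool

bool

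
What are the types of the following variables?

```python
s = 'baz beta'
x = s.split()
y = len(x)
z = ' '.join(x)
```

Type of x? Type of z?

str.split() returns list; str.join() returns str

list, str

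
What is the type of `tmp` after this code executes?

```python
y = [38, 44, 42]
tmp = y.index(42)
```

list.index() returns int

int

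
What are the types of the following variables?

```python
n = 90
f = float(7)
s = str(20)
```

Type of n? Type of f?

n is int; f is float

int, float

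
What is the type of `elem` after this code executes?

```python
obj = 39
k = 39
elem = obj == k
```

Equality comparison returns bool

bool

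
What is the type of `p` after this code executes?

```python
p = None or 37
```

'or' with None returns the other value (37, int)

int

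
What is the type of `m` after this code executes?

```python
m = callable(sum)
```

callable() returns bool

bool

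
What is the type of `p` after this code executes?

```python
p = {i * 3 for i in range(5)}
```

A set comprehension {expr for x in iterable} produces a set

set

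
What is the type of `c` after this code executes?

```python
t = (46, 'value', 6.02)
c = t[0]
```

Index 0 of tuple is 46 which is int

int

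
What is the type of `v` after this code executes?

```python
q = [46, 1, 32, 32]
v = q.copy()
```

list.copy() returns list

list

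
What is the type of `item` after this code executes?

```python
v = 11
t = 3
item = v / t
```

int / int always returns float in Python 3 (11 / 3 = 3.66667)

float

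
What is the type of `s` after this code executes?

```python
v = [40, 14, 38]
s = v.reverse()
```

list.reverse() returns None

NoneType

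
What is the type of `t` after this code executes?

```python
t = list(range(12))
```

list(range(...)) returns list

list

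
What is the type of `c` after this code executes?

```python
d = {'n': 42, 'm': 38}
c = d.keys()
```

.keys() returns a dict_keys view object

dict_keys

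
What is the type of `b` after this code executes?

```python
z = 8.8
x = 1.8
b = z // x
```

float // float returns float (floor division preserves float type)

float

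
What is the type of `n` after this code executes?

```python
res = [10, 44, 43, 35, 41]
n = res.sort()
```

list.sort() returns None (sorts in place)

NoneType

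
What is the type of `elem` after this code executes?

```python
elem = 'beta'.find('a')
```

str.find() returns int (index, or -1)

int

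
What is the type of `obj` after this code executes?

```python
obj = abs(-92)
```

abs() of int returns int

int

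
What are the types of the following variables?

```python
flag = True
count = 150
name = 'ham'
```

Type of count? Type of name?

count is int; name is str

int, str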